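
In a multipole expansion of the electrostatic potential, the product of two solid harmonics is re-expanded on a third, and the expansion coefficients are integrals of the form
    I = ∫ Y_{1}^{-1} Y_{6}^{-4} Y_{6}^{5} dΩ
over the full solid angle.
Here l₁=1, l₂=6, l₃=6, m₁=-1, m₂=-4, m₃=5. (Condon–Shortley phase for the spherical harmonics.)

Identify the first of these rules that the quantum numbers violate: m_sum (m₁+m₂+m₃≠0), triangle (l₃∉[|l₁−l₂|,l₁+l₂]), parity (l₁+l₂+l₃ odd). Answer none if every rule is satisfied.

parity

m₁+m₂+m₃ = -1 − 4 + 5 = 0  ✓
triangle: |1−6|=5 ≤ l₃=6 ≤ 1+6=7  ✓
parity: l₁+l₂+l₃ = 13 is odd  ✗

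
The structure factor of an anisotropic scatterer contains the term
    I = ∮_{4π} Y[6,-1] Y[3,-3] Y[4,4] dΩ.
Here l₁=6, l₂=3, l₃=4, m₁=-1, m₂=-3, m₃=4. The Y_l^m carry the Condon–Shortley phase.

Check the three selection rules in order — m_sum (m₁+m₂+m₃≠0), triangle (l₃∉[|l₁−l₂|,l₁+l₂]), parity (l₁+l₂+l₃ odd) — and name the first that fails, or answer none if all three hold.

parity

Σmᵢ = 0  ✓
l₃∈[|l₁−l₂|,l₁+l₂]=[3,9], have l₃=4  ✓
Σlᵢ = 13 ⇒ odd  ✗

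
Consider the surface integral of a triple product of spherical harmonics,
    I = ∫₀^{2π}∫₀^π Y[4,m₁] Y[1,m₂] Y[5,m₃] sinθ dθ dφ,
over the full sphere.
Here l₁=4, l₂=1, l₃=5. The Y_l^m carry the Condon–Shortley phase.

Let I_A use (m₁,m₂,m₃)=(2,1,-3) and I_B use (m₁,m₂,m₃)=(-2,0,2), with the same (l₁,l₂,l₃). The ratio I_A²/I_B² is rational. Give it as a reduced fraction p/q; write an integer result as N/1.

l's match ⇒ only the (l;m) 3-j factors differ between A and B.
A: triangle coeff Δ(4,1,5) = 1/495; Σ_t [0,0]: t=0:+1/2880 = 1/2880; (3j)²=28/495 [(4 1 5; 2 1 -3)], sign=+1
B: triangle coeff Δ(4,1,5) = 1/495; Σ_t [0,0]: t=0:+1/1440 = 1/1440; (3j)²=7/165 [(4 1 5; -2 0 2)], sign=-1
I_A²/I_B² = (28/495)/(7/165) = 4/3

4/3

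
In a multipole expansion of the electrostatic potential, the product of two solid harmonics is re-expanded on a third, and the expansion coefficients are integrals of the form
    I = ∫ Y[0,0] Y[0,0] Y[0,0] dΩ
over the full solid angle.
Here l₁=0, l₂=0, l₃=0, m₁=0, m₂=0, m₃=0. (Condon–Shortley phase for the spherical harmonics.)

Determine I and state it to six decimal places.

0.282095

Checks pass: Σm=0; 0 even; l₃=0∈[0,0].
(2·0+1)(2·0+1)(2·0+1) = 1
Δ: 0! 0! 0! / 1! → 1/1
sum: t=0:+1/1 = 1/1
3j²(0 0 0; 0 0 0) = Δ·Π!·Σ² = 1/1  (sign +1)
(m-triple is (0,0,0) — same symbol as above.)
combine: 4πI² = 1·1·1 = 1/1
take √, sign +1: I = 0.28209479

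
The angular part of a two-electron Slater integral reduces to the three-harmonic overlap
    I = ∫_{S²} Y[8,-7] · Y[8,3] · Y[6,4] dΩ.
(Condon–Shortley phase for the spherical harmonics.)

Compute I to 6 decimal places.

0.150215

Checks pass: Σm=0; 22 even; l₃=6∈[0,16].
(2·8+1)(2·8+1)(2·6+1) = 3757
Δ: 10! 6! 6! / 23! → 1/13742520792
sum: t=2:+1/41803776000 t=3:−1/435456000 t=4:+1/39813120 t=5:−1/18662400 t=6:+1/39813120 t=7:−1/435456000 t=8:+1/41803776000 = -11/1393459200
3j²(8 8 6; 0 0 0) = Δ·Π!·Σ² = 600/96577  (sign -1)
sum: t=9:−1/12541132800 t=10:+1/52254720000 = -19/313528320000
3j²(8 8 6; -7 3 4) = Δ·Π!·Σ² = 19/1564  (sign -1)
combine: 4πI² = 3757·600/96577·19/1564 = 150/529
take √, sign +1: I = 0.15021485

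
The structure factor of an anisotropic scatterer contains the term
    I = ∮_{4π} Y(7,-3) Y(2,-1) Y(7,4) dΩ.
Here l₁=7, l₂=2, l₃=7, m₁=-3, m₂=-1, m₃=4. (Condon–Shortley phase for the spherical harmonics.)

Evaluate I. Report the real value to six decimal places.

0.162315

m-sum 0 ✓  L=16 even ✓  5≤7≤9 ✓
Π(2lᵢ+1) = 15×5×15 = 1125
triangle coeff Δ(7,2,7) = 1/185640
Σ_t [0,2]: t=0:+1/2419200 t=1:−1/518400 t=2:+1/2419200 = -1/907200
(3j)²=56/3315 [(7 2 7; 0 0 0)], sign=+1
Σ_t [0,1]: t=0:+1/14515200 t=1:−1/4354560 = -1/6220800
(3j)²=77/4420 [(7 2 7; -3 -1 4)], sign=+1
⇒ 4πI² = 16170/48841
I = (+1)√(16170/48841/(4π)) = 0.16231468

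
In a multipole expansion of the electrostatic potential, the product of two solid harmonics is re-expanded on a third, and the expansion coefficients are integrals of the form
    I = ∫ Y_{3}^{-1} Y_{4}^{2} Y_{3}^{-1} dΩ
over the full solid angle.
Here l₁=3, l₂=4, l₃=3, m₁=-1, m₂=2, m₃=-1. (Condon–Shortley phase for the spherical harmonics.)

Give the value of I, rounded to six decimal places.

0.162193

Checks pass: Σm=0; 10 even; l₃=3∈[1,7].
(2·3+1)(2·4+1)(2·3+1) = 441
Δ: 4! 2! 4! / 11! → 1/34650
sum: t=1:−1/72 t=2:+1/16 t=3:−1/72 = 5/144
3j²(3 4 3; 0 0 0) = Δ·Π!·Σ² = 2/77  (sign -1)
sum: t=2:+1/192 t=3:−1/36 t=4:+1/192 = -5/288
3j²(3 4 3; -1 2 -1) = Δ·Π!·Σ² = 20/693  (sign -1)
combine: 4πI² = 441·2/77·20/693 = 40/121
take √, sign +1: I = 0.16219310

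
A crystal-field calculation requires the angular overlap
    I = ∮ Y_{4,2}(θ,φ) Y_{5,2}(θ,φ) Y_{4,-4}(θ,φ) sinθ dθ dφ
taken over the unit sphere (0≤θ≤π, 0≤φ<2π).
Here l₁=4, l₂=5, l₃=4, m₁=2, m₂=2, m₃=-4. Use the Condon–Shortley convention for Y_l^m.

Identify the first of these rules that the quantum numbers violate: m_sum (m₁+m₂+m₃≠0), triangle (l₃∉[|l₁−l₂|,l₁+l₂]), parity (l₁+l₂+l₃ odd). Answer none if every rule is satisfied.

parity

m₁+m₂+m₃ = 2 + 2 − 4 = 0  ✓
triangle: |4−5|=1 ≤ l₃=4 ≤ 4+5=9  ✓
parity: l₁+l₂+l₃ = 13 is odd  ✗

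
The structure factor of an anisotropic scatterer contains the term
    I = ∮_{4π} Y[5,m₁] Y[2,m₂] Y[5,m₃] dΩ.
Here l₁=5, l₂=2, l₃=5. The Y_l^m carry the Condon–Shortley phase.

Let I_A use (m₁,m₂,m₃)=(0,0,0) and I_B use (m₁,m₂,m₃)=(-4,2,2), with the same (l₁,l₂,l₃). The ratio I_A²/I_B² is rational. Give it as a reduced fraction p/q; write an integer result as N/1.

Same 5,2,5: normalisation and zero-m 3j drop out of the ratio.
A: Δ: 2! 8! 2! / 13! → 1/38610; sum: t=0:+1/2880 t=1:−1/576 t=2:+1/2880 = -1/960; 3j²(5 2 5; 0 0 0) = Δ·Π!·Σ² = 10/429  (sign +1)
B: Δ: 2! 8! 2! / 13! → 1/38610; sum: t=2:+1/20160 = 1/20160; 3j²(5 2 5; -4 2 2) = Δ·Π!·Σ² = 12/715  (sign -1)
I_A²/I_B² = (10/429)/(12/715) = 25/18

25/18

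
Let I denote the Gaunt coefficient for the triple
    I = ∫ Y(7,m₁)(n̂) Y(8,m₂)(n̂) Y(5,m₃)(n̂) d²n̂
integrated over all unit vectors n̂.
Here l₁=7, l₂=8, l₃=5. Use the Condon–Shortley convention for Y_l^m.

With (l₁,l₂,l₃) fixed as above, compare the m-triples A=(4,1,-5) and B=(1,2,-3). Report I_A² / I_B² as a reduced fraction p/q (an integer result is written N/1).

Same 7,8,5: normalisation and zero-m 3j drop out of the ratio.
A: Δ: 10! 4! 6! / 21! → 1/814773960; sum: t=3:−1/522547200 = -1/522547200; 3j²(7 8 5; 4 1 -5) = Δ·Π!·Σ² = 30/4199  (sign -1)
B: Δ: 10! 4! 6! / 21! → 1/814773960; sum: t=4:+1/49766400 t=5:−1/10368000 t=6:+1/19906560 = -13/497664000; 3j²(7 8 5; 1 2 -3) = Δ·Π!·Σ² = 91/17765  (sign -1)
I_A²/I_B² = (30/4199)/(91/17765) = 1650/1183

1650/1183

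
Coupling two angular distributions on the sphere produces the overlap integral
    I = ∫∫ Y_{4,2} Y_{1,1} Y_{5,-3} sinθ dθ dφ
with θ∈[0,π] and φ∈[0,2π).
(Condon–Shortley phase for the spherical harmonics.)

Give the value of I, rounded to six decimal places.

Checks pass: Σm=0; 10 even; l₃=5∈[3,5].
(2·4+1)(2·1+1)(2·5+1) = 297
Δ: 0! 8! 2! / 11! → 1/495
sum: t=0:+1/576 = 1/576
3j²(4 1 5; 0 0 0) = Δ·Π!·Σ² = 5/99  (sign -1)
sum: t=0:+1/2880 = 1/2880
3j²(4 1 5; 2 1 -3) = Δ·Π!·Σ² = 28/495  (sign +1)
combine: 4πI² = 297·5/99·28/495 = 28/33
take √, sign -1: I = -0.25984664

-0.259847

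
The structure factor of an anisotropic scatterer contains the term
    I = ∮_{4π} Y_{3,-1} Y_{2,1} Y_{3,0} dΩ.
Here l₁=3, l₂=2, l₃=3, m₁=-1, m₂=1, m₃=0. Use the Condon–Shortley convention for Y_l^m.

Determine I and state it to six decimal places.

m-sum 0 ✓  L=8 even ✓  1≤3≤5 ✓
Π(2lᵢ+1) = 7×5×7 = 245
triangle coeff Δ(3,2,3) = 1/3780
Σ_t [0,2]: t=0:+1/24 t=1:−1/4 t=2:+1/24 = -1/6
(3j)²=4/105 [(3 2 3; 0 0 0)], sign=+1
Σ_t [1,2]: t=1:−1/12 t=2:+1/8 = 1/24
(3j)²=1/210 [(3 2 3; -1 1 0)], sign=-1
⇒ 4πI² = 2/45
I = (-1)√(2/45/(4π)) = -0.05947080

-0.059471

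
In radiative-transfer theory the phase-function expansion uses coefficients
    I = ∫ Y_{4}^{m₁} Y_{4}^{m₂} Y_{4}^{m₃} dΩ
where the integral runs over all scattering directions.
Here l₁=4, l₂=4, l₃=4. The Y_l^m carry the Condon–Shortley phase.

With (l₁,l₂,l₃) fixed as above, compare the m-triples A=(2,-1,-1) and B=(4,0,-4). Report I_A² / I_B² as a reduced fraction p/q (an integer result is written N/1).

90/49

Shared (l₁,l₂,l₃)=(4,4,4): N and (l;000)² cancel in I_A²/I_B².
A: Δ = 4!·4!·4!/13! = 1/450450; Racah Σ t=0..2: t=0:+1/576 t=1:−1/144 t=2:+1/576 = -1/288; ⇒ 3j(4 4 4; 2 -1 -1)² = 20/1001, sgn +1
B: Δ = 4!·4!·4!/13! = 1/450450; Racah Σ t=0..0: t=0:+1/13824 = 1/13824; ⇒ 3j(4 4 4; 4 0 -4)² = 14/1287, sgn +1
I_A²/I_B² = (20/1001)/(14/1287) = 90/49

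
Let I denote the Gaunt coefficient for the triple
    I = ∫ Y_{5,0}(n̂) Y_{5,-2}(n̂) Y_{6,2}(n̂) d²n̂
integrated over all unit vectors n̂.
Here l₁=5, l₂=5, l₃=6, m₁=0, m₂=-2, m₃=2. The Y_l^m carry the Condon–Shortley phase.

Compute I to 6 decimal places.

-0.043391

m-sum 0 ✓  L=16 even ✓  0≤6≤10 ✓
Π(2lᵢ+1) = 11×11×13 = 1573
triangle coeff Δ(5,5,6) = 1/28588560
Σ_t [0,4]: t=0:+1/345600 t=1:−1/13824 t=2:+1/5184 t=3:−1/13824 t=4:+1/345600 = 7/129600
(3j)²=80/7293 [(5 5 6; 0 0 0)], sign=+1
Σ_t [0,3]: t=0:+1/103680 t=1:−1/13824 t=2:+1/17280 t=3:−1/207360 = -1/103680
(3j)²=10/7293 [(5 5 6; 0 -2 2)], sign=-1
⇒ 4πI² = 800/33813
I = (-1)√(800/33813/(4π)) = -0.04339086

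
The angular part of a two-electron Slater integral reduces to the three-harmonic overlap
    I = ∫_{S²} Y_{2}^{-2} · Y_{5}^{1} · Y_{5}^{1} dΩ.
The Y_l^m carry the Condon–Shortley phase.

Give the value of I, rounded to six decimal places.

Checks pass: Σm=0; 12 even; l₃=5∈[3,7].
(2·2+1)(2·5+1)(2·5+1) = 605
Δ: 2! 2! 8! / 13! → 1/38610
sum: t=0:+1/2880 t=1:−1/576 t=2:+1/2880 = -1/960
3j²(2 5 5; 0 0 0) = Δ·Π!·Σ² = 10/429  (sign +1)
sum: t=2:+1/2304 = 1/2304
3j²(2 5 5; -2 1 1) = Δ·Π!·Σ² = 5/143  (sign +1)
combine: 4πI² = 605·10/429·5/143 = 250/507
take √, sign +1: I = 0.19808933

0.198089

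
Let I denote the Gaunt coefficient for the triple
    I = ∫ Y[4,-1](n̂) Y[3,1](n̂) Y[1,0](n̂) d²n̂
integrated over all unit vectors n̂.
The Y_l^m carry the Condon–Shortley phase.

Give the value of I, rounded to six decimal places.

-0.238414

Checks pass: Σm=0; 8 even; l₃=1∈[1,7].
(2·4+1)(2·3+1)(2·1+1) = 189
Δ: 6! 2! 0! / 9! → 1/252
sum: t=3:−1/36 = -1/36
3j²(4 3 1; 0 0 0) = Δ·Π!·Σ² = 4/63  (sign +1)
sum: t=4:+1/48 = 1/48
3j²(4 3 1; -1 1 0) = Δ·Π!·Σ² = 5/84  (sign -1)
combine: 4πI² = 189·4/63·5/84 = 5/7
take √, sign -1: I = -0.23841361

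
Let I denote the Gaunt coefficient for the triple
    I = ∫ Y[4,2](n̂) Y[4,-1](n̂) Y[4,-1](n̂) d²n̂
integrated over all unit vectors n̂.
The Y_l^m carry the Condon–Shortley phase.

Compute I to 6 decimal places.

0.144370

m-sum 0 ✓  L=12 even ✓  0≤4≤8 ✓
Π(2lᵢ+1) = 9×9×9 = 729
triangle coeff Δ(4,4,4) = 1/450450
Σ_t [0,4]: t=0:+1/13824 t=1:−1/216 t=2:+1/64 t=3:−1/216 t=4:+1/13824 = 5/768
(3j)²=18/1001 [(4 4 4; 0 0 0)], sign=+1
Σ_t [0,2]: t=0:+1/576 t=1:−1/144 t=2:+1/576 = -1/288
(3j)²=20/1001 [(4 4 4; 2 -1 -1)], sign=+1
⇒ 4πI² = 262440/1002001
I = (+1)√(262440/1002001/(4π)) = 0.14436968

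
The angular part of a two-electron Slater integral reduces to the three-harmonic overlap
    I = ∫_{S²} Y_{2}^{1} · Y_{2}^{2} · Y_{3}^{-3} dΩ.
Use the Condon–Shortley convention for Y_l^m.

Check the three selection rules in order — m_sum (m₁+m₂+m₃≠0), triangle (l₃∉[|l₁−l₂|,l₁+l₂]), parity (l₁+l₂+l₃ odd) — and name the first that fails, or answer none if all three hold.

parity

azimuthal sum: 1 + 2 − 3 = 0  ✓
0 ≤ 3 ≤ 4 (triangle on l)  ✓
L = 2 + 2 + 3 = 7 (odd)  ✗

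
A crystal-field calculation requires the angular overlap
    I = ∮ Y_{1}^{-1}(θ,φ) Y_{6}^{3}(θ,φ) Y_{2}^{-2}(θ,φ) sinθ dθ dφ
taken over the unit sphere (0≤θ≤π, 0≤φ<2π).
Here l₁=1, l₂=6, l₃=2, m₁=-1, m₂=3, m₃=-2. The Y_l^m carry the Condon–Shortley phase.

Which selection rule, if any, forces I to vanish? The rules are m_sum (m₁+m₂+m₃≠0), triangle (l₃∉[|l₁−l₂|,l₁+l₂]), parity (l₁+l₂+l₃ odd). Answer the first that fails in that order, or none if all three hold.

triangle

azimuthal sum: -1 + 3 − 2 = 0  ✓
5 ≤ 2 ≤ 7 (triangle on l)  ✗
L = 1 + 6 + 2 = 9 (odd)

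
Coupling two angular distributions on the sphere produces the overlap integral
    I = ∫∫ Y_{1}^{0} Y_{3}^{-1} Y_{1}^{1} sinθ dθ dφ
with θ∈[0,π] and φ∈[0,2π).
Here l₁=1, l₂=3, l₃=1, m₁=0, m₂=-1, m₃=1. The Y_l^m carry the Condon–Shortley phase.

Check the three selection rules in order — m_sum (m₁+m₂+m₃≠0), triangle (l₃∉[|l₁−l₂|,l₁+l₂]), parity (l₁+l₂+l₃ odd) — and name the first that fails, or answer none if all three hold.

Σmᵢ = 0  ✓
l₃∈[|l₁−l₂|,l₁+l₂]=[2,4], have l₃=1  ✗
Σlᵢ = 5 ⇒ odd

triangle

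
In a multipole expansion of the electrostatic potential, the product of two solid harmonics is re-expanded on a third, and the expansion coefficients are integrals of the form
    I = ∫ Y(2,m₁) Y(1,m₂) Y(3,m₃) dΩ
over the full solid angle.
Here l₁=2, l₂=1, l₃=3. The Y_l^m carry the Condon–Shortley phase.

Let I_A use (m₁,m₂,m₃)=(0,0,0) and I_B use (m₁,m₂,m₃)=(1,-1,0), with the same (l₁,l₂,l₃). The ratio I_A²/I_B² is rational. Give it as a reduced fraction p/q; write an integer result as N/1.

3/1

l's match ⇒ only the (l;m) 3-j factors differ between A and B.
A: triangle coeff Δ(2,1,3) = 1/105; Σ_t [0,0]: t=0:+1/4 = 1/4; (3j)²=3/35 [(2 1 3; 0 0 0)], sign=-1
B: triangle coeff Δ(2,1,3) = 1/105; Σ_t [0,0]: t=0:+1/12 = 1/12; (3j)²=1/35 [(2 1 3; 1 -1 0)], sign=-1
I_A²/I_B² = (3/35)/(1/35) = 3/1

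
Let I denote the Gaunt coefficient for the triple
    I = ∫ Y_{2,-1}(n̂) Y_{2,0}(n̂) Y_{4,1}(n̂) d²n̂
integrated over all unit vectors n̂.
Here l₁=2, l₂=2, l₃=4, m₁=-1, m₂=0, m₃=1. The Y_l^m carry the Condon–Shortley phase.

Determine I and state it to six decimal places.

Checks pass: Σm=0; 8 even; l₃=4∈[0,4].
(2·2+1)(2·2+1)(2·4+1) = 225
Δ: 0! 4! 4! / 9! → 1/630
sum: t=0:+1/16 = 1/16
3j²(2 2 4; 0 0 0) = Δ·Π!·Σ² = 2/35  (sign +1)
sum: t=0:+1/24 = 1/24
3j²(2 2 4; -1 0 1) = Δ·Π!·Σ² = 1/21  (sign -1)
combine: 4πI² = 225·2/35·1/21 = 30/49
take √, sign -1: I = -0.22072812

-0.220728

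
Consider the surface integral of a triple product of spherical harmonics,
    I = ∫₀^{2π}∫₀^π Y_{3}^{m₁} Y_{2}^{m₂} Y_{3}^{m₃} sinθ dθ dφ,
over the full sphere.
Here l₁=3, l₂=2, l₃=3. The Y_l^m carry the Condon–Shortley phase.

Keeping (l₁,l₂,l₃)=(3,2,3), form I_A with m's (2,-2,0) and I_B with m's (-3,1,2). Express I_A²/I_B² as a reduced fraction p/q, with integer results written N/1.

l's match ⇒ only the (l;m) 3-j factors differ between A and B.
A: triangle coeff Δ(3,2,3) = 1/3780; Σ_t [0,0]: t=0:+1/24 = 1/24; (3j)²=1/21 [(3 2 3; 2 -2 0)], sign=-1
B: triangle coeff Δ(3,2,3) = 1/3780; Σ_t [2,2]: t=2:+1/48 = 1/48; (3j)²=5/84 [(3 2 3; -3 1 2)], sign=-1
I_A²/I_B² = (1/21)/(5/84) = 4/5

4/5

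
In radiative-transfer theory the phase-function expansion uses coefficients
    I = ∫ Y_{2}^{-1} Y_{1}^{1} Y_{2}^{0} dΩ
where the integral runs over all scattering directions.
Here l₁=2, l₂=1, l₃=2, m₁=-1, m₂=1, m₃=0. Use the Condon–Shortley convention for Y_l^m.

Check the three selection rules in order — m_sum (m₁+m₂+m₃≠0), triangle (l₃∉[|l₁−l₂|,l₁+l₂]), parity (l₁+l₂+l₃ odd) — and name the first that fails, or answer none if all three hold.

Σmᵢ = 0  ✓
l₃∈[|l₁−l₂|,l₁+l₂]=[1,3], have l₃=2  ✓
Σlᵢ = 5 ⇒ odd  ✗

parity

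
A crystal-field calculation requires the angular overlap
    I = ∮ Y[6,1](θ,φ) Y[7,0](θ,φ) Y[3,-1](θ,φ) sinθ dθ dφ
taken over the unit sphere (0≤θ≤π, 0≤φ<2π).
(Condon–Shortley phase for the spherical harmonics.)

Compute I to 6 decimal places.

m-sum 0 ✓  L=16 even ✓  1≤3≤13 ✓
Π(2lᵢ+1) = 13×15×7 = 1365
triangle coeff Δ(6,7,3) = 1/2042040
Σ_t [4,6]: t=4:+1/207360 t=5:−1/57600 t=6:+1/207360 = -1/129600
(3j)²=168/12155 [(6 7 3; 0 0 0)], sign=+1
Σ_t [3,5]: t=3:−1/1451520 t=4:+1/103680 t=5:−1/115200 = 1/3628800
(3j)²=1/36465 [(6 7 3; 1 0 -1)], sign=+1
⇒ 4πI² = 1176/2272985
I = (+1)√(1176/2272985/(4π)) = 0.00641653

0.006417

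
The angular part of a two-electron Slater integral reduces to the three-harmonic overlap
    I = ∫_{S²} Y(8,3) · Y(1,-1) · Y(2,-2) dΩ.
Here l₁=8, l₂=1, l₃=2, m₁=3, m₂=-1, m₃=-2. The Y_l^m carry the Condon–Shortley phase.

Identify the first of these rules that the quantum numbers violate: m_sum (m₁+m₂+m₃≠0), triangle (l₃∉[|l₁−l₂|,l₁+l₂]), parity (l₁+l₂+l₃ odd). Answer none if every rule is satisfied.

m₁+m₂+m₃ = 3 − 1 − 2 = 0  ✓
triangle: |8−1|=7 ≤ l₃=2 ≤ 8+1=9  ✗
parity: l₁+l₂+l₃ = 11 is odd

triangle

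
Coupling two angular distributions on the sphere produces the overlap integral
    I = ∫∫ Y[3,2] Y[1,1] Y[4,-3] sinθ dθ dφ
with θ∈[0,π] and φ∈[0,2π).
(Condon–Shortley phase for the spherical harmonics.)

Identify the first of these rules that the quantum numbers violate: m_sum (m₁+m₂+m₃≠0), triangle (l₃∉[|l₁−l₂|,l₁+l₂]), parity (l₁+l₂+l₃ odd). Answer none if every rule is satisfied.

none

Σmᵢ = 0  ✓
l₃∈[|l₁−l₂|,l₁+l₂]=[2,4], have l₃=4  ✓
Σlᵢ = 8 ⇒ even  ✓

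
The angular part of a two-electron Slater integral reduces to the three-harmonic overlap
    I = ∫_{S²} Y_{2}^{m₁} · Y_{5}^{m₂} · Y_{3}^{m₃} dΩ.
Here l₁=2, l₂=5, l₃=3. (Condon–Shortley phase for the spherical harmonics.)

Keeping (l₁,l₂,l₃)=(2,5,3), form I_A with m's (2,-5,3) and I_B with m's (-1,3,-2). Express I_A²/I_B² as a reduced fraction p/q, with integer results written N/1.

15/8

Same 2,5,3: normalisation and zero-m 3j drop out of the ratio.
A: Δ: 4! 0! 6! / 11! → 1/2310; sum: t=0:+1/17280 = 1/17280; 3j²(2 5 3; 2 -5 3) = Δ·Π!·Σ² = 1/11  (sign +1)
B: Δ: 4! 0! 6! / 11! → 1/2310; sum: t=3:−1/720 = -1/720; 3j²(2 5 3; -1 3 -2) = Δ·Π!·Σ² = 8/165  (sign +1)
I_A²/I_B² = (1/11)/(8/165) = 15/8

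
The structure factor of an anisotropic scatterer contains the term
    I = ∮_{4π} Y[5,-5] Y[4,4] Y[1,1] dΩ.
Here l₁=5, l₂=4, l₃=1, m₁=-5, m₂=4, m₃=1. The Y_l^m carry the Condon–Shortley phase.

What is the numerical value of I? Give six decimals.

Checks pass: Σm=0; 10 even; l₃=1∈[1,9].
(2·5+1)(2·4+1)(2·1+1) = 297
Δ: 8! 2! 0! / 11! → 1/495
sum: t=4:+1/576 = 1/576
3j²(5 4 1; 0 0 0) = Δ·Π!·Σ² = 5/99  (sign -1)
sum: t=8:+1/80640 = 1/80640
3j²(5 4 1; -5 4 1) = Δ·Π!·Σ² = 1/11  (sign +1)
combine: 4πI² = 297·5/99·1/11 = 15/11
take √, sign -1: I = -0.32941575

-0.329416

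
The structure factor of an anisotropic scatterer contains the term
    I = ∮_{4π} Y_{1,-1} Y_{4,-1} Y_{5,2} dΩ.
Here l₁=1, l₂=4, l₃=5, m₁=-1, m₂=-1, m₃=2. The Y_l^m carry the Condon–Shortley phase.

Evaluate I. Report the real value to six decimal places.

0.225034

m-sum 0 ✓  L=10 even ✓  3≤5≤5 ✓
Π(2lᵢ+1) = 3×9×11 = 297
triangle coeff Δ(1,4,5) = 1/495
Σ_t [0,0]: t=0:+1/576 = 1/576
(3j)²=5/99 [(1 4 5; 0 0 0)], sign=-1
Σ_t [0,0]: t=0:+1/1440 = 1/1440
(3j)²=7/165 [(1 4 5; -1 -1 2)], sign=-1
⇒ 4πI² = 7/11
I = (+1)√(7/11/(4π)) = 0.22503380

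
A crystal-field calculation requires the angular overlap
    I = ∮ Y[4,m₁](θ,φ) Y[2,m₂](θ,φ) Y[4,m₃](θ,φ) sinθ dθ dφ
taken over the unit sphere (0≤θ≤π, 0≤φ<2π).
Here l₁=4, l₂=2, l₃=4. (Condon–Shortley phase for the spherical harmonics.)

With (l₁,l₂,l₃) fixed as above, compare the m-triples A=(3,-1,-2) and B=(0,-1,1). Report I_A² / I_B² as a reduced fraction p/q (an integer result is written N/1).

Same 4,2,4: normalisation and zero-m 3j drop out of the ratio.
A: Δ: 2! 6! 2! / 11! → 1/13860; sum: t=0:+1/240 t=1:−1/1440 = 1/288; 3j²(4 2 4; 3 -1 -2) = Δ·Π!·Σ² = 5/132  (sign +1)
B: Δ: 2! 6! 2! / 11! → 1/13860; sum: t=0:+1/96 t=1:−1/72 = -1/288; 3j²(4 2 4; 0 -1 1) = Δ·Π!·Σ² = 1/462  (sign +1)
I_A²/I_B² = (5/132)/(1/462) = 35/2

35/2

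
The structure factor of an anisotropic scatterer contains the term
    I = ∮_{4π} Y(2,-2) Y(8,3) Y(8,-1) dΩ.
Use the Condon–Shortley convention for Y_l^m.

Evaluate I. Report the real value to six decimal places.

0.184248

Checks pass: Σm=0; 18 even; l₃=8∈[6,10].
(2·2+1)(2·8+1)(2·8+1) = 1445
Δ: 2! 2! 14! / 19! → 1/348840
sum: t=0:+1/116121600 t=1:−1/25401600 t=2:+1/116121600 = -1/45158400
3j²(2 8 8; 0 0 0) = Δ·Π!·Σ² = 24/1615  (sign -1)
sum: t=2:+1/174182400 = 1/174182400
3j²(2 8 8; -2 3 -1) = Δ·Π!·Σ² = 77/3876  (sign -1)
combine: 4πI² = 1445·24/1615·77/3876 = 154/361
take √, sign +1: I = 0.18424759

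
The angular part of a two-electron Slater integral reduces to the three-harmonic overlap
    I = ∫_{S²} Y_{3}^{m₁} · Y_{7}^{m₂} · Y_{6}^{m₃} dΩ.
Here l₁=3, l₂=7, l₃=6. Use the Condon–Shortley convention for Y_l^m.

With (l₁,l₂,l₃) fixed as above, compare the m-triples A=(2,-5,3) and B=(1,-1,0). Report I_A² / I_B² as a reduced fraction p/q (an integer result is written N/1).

Same 3,7,6: normalisation and zero-m 3j drop out of the ratio.
A: Δ: 4! 2! 10! / 17! → 1/2042040; sum: t=0:+1/1935360 t=1:−1/4354560 = 1/3483648; 3j²(3 7 6; 2 -5 3) = Δ·Π!·Σ² = 125/12376  (sign -1)
B: Δ: 4! 2! 10! / 17! → 1/2042040; sum: t=0:+1/829440 t=1:−1/86400 t=2:+1/138240 = -13/4147200; 3j²(3 7 6; 1 -1 0) = Δ·Π!·Σ² = 13/3740  (sign -1)
I_A²/I_B² = (125/12376)/(13/3740) = 6875/2366

6875/2366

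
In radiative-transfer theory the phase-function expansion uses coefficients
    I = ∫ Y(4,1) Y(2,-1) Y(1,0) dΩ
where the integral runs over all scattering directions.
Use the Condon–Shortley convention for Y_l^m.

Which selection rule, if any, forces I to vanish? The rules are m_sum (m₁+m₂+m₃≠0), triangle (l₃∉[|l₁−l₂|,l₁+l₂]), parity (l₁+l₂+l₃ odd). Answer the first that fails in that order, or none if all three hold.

triangle

m₁+m₂+m₃ = 1 − 1 + 0 = 0  ✓
triangle: |4−2|=2 ≤ l₃=1 ≤ 4+2=6  ✗
parity: l₁+l₂+l₃ = 7 is odd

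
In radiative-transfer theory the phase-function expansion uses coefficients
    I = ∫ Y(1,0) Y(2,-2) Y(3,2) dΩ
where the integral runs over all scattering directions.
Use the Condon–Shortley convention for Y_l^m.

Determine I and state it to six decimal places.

Rules hold: Σm=0, L=6 even, 1≤3≤3.
N = 3·5·7 = 105
Δ = 0!·2!·4!/7! = 1/105
Racah Σ t=0..0: t=0:+1/4 = 1/4
⇒ 3j(1 2 3; 0 0 0)² = 3/35, sgn -1
Racah Σ t=0..0: t=0:+1/24 = 1/24
⇒ 3j(1 2 3; 0 -2 2)² = 1/21, sgn -1
4πI² = N·(3j₀)²·(3jₘ)² = 3/7
I = +1·√(0.428571/4π) = 0.18467439

0.184674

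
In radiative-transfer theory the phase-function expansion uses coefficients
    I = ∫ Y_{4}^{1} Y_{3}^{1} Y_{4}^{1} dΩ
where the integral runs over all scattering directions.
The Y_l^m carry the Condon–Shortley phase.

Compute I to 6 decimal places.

m-sum = 1 + 1 + 1 = 3 ≠ 0 ⇒ I = 0

0.000000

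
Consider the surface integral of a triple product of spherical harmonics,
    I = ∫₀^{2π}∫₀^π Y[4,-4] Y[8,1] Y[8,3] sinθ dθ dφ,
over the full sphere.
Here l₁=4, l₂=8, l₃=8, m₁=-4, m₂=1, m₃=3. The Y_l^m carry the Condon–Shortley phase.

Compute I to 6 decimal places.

-0.167010

Rules hold: Σm=0, L=20 even, 4≤8≤12.
N = 9·17·17 = 2601
Δ = 4!·4!·12!/21! = 1/185175900
Racah Σ t=0..4: t=0:+1/557383680 t=1:−1/21772800 t=2:+1/8294400 t=3:−1/21772800 t=4:+1/557383680 = 1/30965760
⇒ 3j(4 8 8; 0 0 0)² = 36/4199, sgn +1
Racah Σ t=4..4: t=4:+1/348364800 = 1/348364800
⇒ 3j(4 8 8; -4 1 3)² = 66/4199, sgn -1
4πI² = N·(3j₀)²·(3jₘ)² = 21384/61009
I = -1·√(0.350506/4π) = -0.16701004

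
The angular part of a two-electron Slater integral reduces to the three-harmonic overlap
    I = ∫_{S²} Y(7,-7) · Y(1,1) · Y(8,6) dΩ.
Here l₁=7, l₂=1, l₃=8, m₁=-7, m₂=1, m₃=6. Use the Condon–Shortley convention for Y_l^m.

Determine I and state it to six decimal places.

m-sum 0 ✓  L=16 even ✓  6≤8≤8 ✓
Π(2lᵢ+1) = 15×3×17 = 765
triangle coeff Δ(7,1,8) = 1/2040
Σ_t [0,0]: t=0:+1/25401600 = 1/25401600
(3j)²=8/255 [(7 1 8; 0 0 0)], sign=+1
Σ_t [0,0]: t=0:+1/174356582400 = 1/174356582400
(3j)²=1/2040 [(7 1 8; -7 1 6)], sign=+1
⇒ 4πI² = 1/85
I = (+1)√(1/85/(4π)) = 0.03059748

0.030597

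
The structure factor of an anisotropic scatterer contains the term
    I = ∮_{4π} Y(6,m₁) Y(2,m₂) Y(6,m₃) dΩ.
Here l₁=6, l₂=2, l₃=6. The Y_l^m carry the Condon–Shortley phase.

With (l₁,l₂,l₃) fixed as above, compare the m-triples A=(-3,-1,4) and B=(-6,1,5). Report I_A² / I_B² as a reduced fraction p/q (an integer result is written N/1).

245/242

Same 6,2,6: normalisation and zero-m 3j drop out of the ratio.
A: Δ: 2! 10! 2! / 15! → 1/90090; sum: t=0:+1/725760 t=1:−1/161280 = -1/207360; 3j²(6 2 6; -3 -1 4) = Δ·Π!·Σ² = 7/286  (sign -1)
B: Δ: 2! 10! 2! / 15! → 1/90090; sum: t=2:+1/7257600 = 1/7257600; 3j²(6 2 6; -6 1 5) = Δ·Π!·Σ² = 11/455  (sign -1)
I_A²/I_B² = (7/286)/(11/455) = 245/242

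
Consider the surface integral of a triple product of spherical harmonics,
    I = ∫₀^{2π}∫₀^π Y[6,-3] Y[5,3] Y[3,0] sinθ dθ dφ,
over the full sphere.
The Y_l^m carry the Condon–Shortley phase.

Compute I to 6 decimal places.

m-sum 0 ✓  L=14 even ✓  1≤3≤11 ✓
Π(2lᵢ+1) = 13×11×7 = 1001
triangle coeff Δ(6,5,3) = 1/675675
Σ_t [3,5]: t=3:−1/8640 t=4:+1/2304 t=5:−1/8640 = 7/34560
(3j)²=7/429 [(6 5 3; 0 0 0)], sign=-1
Σ_t [6,8]: t=6:+1/17280 t=7:−1/20160 t=8:+1/483840 = 1/96768
(3j)²=1/1001 [(6 5 3; -3 3 0)], sign=-1
⇒ 4πI² = 7/429
I = (+1)√(7/429/(4π)) = 0.03603425

0.036034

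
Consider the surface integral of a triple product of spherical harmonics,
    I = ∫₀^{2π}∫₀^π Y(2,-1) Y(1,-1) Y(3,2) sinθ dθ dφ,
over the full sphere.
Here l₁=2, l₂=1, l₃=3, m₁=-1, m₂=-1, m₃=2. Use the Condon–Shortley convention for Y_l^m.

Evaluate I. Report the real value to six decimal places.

m-sum 0 ✓  L=6 even ✓  1≤3≤3 ✓
Π(2lᵢ+1) = 5×3×7 = 105
triangle coeff Δ(2,1,3) = 1/105
Σ_t [0,0]: t=0:+1/4 = 1/4
(3j)²=3/35 [(2 1 3; 0 0 0)], sign=-1
Σ_t [0,0]: t=0:+1/12 = 1/12
(3j)²=2/21 [(2 1 3; -1 -1 2)], sign=-1
⇒ 4πI² = 6/7
I = (+1)√(6/7/(4π)) = 0.26116903

0.261169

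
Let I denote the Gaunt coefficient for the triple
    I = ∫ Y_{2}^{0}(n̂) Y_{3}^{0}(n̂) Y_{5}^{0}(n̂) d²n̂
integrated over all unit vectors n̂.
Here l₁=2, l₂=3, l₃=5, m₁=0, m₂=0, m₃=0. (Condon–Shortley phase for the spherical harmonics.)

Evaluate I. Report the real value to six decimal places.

Checks pass: Σm=0; 10 even; l₃=5∈[1,5].
(2·2+1)(2·3+1)(2·5+1) = 385
Δ: 0! 4! 6! / 11! → 1/2310
sum: t=0:+1/144 = 1/144
3j²(2 3 5; 0 0 0) = Δ·Π!·Σ² = 10/231  (sign -1)
(m-triple is (0,0,0) — same symbol as above.)
combine: 4πI² = 385·10/231·10/231 = 500/693
take √, sign +1: I = 0.23961470

0.239615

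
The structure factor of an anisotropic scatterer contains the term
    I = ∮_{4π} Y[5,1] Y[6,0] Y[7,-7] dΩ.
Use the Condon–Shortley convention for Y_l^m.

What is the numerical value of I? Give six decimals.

m-sum = 1 + 0 − 7 = -6 ≠ 0 ⇒ I = 0

0.000000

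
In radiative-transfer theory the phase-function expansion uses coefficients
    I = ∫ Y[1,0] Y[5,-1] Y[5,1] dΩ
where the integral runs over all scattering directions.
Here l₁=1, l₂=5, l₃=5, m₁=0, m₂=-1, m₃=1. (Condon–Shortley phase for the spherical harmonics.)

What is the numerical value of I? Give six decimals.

0.000000

l₁+l₂+l₃=11 is odd: 3j(l;000)=0 ⇒ I=0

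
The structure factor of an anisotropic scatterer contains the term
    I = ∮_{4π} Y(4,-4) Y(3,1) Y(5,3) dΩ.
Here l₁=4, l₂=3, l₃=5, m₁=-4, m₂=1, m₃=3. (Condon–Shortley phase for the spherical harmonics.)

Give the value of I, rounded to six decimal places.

0.169606

Rules hold: Σm=0, L=12 even, 1≤5≤7.
N = 9·7·11 = 693
Δ = 2!·6!·4!/13! = 1/180180
Racah Σ t=0..2: t=0:+1/576 t=1:−1/144 t=2:+1/576 = -1/288
⇒ 3j(4 3 5; 0 0 0)² = 20/1001, sgn +1
Racah Σ t=2..2: t=2:+1/5760 = 1/5760
⇒ 3j(4 3 5; -4 1 3)² = 56/2145, sgn +1
4πI² = N·(3j₀)²·(3jₘ)² = 672/1859
I = +1·√(0.361485/4π) = 0.16960553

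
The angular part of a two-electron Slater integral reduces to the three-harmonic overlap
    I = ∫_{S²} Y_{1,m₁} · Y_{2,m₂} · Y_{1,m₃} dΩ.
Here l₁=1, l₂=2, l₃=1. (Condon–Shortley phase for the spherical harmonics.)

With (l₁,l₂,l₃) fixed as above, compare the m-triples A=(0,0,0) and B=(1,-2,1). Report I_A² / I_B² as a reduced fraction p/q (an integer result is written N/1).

2/3

l's match ⇒ only the (l;m) 3-j factors differ between A and B.
A: triangle coeff Δ(1,2,1) = 1/30; Σ_t [1,1]: t=1:−1/1 = -1/1; (3j)²=2/15 [(1 2 1; 0 0 0)], sign=+1
B: triangle coeff Δ(1,2,1) = 1/30; Σ_t [0,0]: t=0:+1/4 = 1/4; (3j)²=1/5 [(1 2 1; 1 -2 1)], sign=+1
I_A²/I_B² = (2/15)/(1/5) = 2/3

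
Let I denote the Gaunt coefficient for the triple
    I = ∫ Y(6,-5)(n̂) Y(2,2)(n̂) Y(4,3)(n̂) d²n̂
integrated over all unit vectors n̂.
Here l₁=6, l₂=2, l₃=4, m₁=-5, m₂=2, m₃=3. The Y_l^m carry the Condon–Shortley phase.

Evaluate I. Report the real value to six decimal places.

-0.288917

Checks pass: Σm=0; 12 even; l₃=4∈[4,8].
(2·6+1)(2·2+1)(2·4+1) = 585
Δ: 4! 8! 0! / 13! → 1/6435
sum: t=2:+1/2304 = 1/2304
3j²(6 2 4; 0 0 0) = Δ·Π!·Σ² = 5/143  (sign +1)
sum: t=4:+1/120960 = 1/120960
3j²(6 2 4; -5 2 3) = Δ·Π!·Σ² = 2/39  (sign -1)
combine: 4πI² = 585·5/143·2/39 = 150/143
take √, sign -1: I = -0.28891672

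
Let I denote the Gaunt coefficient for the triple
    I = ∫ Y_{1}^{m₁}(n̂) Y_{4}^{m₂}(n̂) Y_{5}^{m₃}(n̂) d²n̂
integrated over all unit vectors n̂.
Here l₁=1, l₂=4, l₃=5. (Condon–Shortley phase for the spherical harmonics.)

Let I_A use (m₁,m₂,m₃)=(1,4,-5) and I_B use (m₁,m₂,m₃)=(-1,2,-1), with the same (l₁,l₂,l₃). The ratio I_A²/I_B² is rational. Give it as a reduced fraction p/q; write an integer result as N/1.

15/2

Same 1,4,5: normalisation and zero-m 3j drop out of the ratio.
A: Δ: 0! 2! 8! / 11! → 1/495; sum: t=0:+1/80640 = 1/80640; 3j²(1 4 5; 1 4 -5) = Δ·Π!·Σ² = 1/11  (sign +1)
B: Δ: 0! 2! 8! / 11! → 1/495; sum: t=0:+1/2880 = 1/2880; 3j²(1 4 5; -1 2 -1) = Δ·Π!·Σ² = 2/165  (sign +1)
I_A²/I_B² = (1/11)/(2/165) = 15/2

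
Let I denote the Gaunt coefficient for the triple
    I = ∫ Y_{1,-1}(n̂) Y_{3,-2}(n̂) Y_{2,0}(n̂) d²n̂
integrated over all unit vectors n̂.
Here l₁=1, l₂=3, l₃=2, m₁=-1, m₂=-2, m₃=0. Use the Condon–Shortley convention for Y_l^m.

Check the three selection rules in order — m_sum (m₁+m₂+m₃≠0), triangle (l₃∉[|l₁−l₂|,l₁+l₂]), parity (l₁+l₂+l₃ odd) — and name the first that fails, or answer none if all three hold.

m_sum

azimuthal sum: -1 − 2 + 0 = -3  ✗
2 ≤ 2 ≤ 4 (triangle on l)
L = 1 + 3 + 2 = 6 (even)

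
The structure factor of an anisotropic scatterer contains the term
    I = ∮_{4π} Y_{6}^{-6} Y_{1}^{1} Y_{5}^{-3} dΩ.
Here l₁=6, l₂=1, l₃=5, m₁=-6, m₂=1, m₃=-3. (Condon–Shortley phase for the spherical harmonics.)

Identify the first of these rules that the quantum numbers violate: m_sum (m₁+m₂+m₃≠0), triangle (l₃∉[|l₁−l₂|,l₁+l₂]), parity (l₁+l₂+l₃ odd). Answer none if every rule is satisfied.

Σmᵢ = -8  ✗
l₃∈[|l₁−l₂|,l₁+l₂]=[5,7], have l₃=5
Σlᵢ = 12 ⇒ even

m_sum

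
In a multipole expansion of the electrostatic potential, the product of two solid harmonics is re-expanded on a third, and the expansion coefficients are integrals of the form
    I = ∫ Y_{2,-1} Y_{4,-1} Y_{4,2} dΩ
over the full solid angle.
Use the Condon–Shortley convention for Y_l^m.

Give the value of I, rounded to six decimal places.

0.127700

m-sum 0 ✓  L=10 even ✓  2≤4≤6 ✓
Π(2lᵢ+1) = 5×9×9 = 405
triangle coeff Δ(2,4,4) = 1/13860
Σ_t [0,2]: t=0:+1/192 t=1:−1/36 t=2:+1/192 = -5/288
(3j)²=20/693 [(2 4 4; 0 0 0)], sign=-1
Σ_t [1,2]: t=1:−1/96 t=2:+1/240 = -1/160
(3j)²=27/1540 [(2 4 4; -1 -1 2)], sign=-1
⇒ 4πI² = 1215/5929
I = (+1)√(1215/5929/(4π)) = 0.12770047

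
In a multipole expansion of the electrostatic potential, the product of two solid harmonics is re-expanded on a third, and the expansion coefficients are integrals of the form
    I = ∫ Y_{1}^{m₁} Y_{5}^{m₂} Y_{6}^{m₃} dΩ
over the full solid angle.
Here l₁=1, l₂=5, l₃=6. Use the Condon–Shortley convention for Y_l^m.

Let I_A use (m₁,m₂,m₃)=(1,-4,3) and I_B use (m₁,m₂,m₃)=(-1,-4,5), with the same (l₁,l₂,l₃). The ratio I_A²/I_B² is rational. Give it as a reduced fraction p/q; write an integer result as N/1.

Shared (l₁,l₂,l₃)=(1,5,6): N and (l;000)² cancel in I_A²/I_B².
A: Δ = 0!·2!·10!/13! = 1/858; Racah Σ t=0..0: t=0:+1/725760 = 1/725760; ⇒ 3j(1 5 6; 1 -4 3)² = 1/286, sgn -1
B: Δ = 0!·2!·10!/13! = 1/858; Racah Σ t=0..0: t=0:+1/725760 = 1/725760; ⇒ 3j(1 5 6; -1 -4 5)² = 5/78, sgn -1
I_A²/I_B² = (1/286)/(5/78) = 3/55

3/55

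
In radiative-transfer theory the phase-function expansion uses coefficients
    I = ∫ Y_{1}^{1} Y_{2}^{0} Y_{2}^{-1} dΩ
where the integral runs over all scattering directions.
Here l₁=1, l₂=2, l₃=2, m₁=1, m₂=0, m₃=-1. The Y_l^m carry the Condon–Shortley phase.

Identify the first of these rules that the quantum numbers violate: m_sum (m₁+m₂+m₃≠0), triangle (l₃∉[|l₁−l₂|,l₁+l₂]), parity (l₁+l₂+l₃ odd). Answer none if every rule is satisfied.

parity

Σmᵢ = 0  ✓
l₃∈[|l₁−l₂|,l₁+l₂]=[1,3], have l₃=2  ✓
Σlᵢ = 5 ⇒ odd  ✗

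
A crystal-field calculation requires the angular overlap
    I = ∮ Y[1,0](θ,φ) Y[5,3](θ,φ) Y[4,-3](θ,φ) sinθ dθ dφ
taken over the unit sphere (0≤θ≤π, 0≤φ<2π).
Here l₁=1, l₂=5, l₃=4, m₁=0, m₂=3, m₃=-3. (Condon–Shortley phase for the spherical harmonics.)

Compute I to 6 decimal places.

-0.196426

m-sum 0 ✓  L=10 even ✓  4≤4≤6 ✓
Π(2lᵢ+1) = 3×11×9 = 297
triangle coeff Δ(1,5,4) = 1/495
Σ_t [1,1]: t=1:−1/576 = -1/576
(3j)²=5/99 [(1 5 4; 0 0 0)], sign=-1
Σ_t [1,1]: t=1:−1/5040 = -1/5040
(3j)²=16/495 [(1 5 4; 0 3 -3)], sign=+1
⇒ 4πI² = 16/33
I = (-1)√(16/33/(4π)) = -0.19642560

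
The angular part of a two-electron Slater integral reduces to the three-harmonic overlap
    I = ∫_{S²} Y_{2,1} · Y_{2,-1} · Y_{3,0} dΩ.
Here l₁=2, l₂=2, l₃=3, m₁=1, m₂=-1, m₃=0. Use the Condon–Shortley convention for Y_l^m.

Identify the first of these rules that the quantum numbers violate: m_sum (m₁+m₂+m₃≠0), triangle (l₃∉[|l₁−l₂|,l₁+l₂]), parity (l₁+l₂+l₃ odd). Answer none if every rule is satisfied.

azimuthal sum: 1 − 1 + 0 = 0  ✓
0 ≤ 3 ≤ 4 (triangle on l)  ✓
L = 2 + 2 + 3 = 7 (odd)  ✗

parity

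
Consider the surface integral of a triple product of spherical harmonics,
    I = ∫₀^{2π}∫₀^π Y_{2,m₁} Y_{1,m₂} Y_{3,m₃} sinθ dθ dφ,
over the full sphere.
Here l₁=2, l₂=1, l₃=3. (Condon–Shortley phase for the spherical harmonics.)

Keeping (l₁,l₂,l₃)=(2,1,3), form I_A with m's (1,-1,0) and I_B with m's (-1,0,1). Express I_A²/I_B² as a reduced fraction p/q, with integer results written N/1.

3/8

Same 2,1,3: normalisation and zero-m 3j drop out of the ratio.
A: Δ: 0! 4! 2! / 7! → 1/105; sum: t=0:+1/12 = 1/12; 3j²(2 1 3; 1 -1 0) = Δ·Π!·Σ² = 1/35  (sign -1)
B: Δ: 0! 4! 2! / 7! → 1/105; sum: t=0:+1/6 = 1/6; 3j²(2 1 3; -1 0 1) = Δ·Π!·Σ² = 8/105  (sign +1)
I_A²/I_B² = (1/35)/(8/105) = 3/8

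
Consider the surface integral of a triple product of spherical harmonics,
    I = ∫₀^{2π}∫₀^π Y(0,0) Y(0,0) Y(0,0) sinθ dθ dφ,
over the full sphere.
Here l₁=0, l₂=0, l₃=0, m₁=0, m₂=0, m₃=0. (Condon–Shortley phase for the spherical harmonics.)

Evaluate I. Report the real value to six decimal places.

m-sum 0 ✓  L=0 even ✓  0≤0≤0 ✓
Π(2lᵢ+1) = 1×1×1 = 1
triangle coeff Δ(0,0,0) = 1/1
Σ_t [0,0]: t=0:+1/1 = 1/1
(3j)²=1/1 [(0 0 0; 0 0 0)], sign=+1
(m-triple is (0,0,0) — same symbol as above.)
⇒ 4πI² = 1/1
I = (+1)√(1/1/(4π)) = 0.28209479

0.282095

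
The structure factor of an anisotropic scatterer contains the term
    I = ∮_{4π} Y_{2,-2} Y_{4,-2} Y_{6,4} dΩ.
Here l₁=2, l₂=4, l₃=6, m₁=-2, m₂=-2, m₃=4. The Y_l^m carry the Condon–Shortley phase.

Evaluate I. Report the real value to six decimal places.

0.230476

m-sum 0 ✓  L=12 even ✓  2≤6≤6 ✓
Π(2lᵢ+1) = 5×9×13 = 585
triangle coeff Δ(2,4,6) = 1/6435
Σ_t [0,0]: t=0:+1/2304 = 1/2304
(3j)²=5/143 [(2 4 6; 0 0 0)], sign=+1
Σ_t [0,0]: t=0:+1/34560 = 1/34560
(3j)²=14/429 [(2 4 6; -2 -2 4)], sign=+1
⇒ 4πI² = 1050/1573
I = (+1)√(1050/1573/(4π)) = 0.23047581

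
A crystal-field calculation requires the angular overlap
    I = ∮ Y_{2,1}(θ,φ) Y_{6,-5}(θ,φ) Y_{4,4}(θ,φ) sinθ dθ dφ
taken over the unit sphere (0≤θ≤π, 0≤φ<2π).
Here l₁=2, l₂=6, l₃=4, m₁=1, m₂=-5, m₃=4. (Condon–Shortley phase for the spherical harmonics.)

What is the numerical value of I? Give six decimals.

Rules hold: Σm=0, L=12 even, 4≤4≤8.
N = 5·13·9 = 585
Δ = 4!·0!·8!/13! = 1/6435
Racah Σ t=2..2: t=2:+1/2304 = 1/2304
⇒ 3j(2 6 4; 0 0 0)² = 5/143, sgn +1
Racah Σ t=1..1: t=1:−1/241920 = -1/241920
⇒ 3j(2 6 4; 1 -5 4)² = 1/39, sgn -1
4πI² = N·(3j₀)²·(3jₘ)² = 75/143
I = -1·√(0.524476/4π) = -0.20429497

-0.204295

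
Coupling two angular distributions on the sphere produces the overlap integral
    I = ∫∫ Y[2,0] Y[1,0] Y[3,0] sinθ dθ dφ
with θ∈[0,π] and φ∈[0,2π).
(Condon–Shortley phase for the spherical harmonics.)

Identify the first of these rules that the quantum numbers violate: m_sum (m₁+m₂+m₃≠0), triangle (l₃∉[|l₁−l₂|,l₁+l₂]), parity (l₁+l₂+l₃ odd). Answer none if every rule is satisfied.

azimuthal sum: 0 + 0 + 0 = 0  ✓
1 ≤ 3 ≤ 3 (triangle on l)  ✓
L = 2 + 1 + 3 = 6 (even)  ✓

none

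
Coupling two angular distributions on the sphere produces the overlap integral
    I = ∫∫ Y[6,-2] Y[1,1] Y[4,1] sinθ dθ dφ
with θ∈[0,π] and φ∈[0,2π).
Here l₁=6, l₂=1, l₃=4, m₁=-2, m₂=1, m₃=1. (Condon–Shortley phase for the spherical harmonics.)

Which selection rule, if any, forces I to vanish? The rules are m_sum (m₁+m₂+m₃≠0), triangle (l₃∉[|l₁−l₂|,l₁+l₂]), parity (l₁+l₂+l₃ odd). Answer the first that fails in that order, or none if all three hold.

m₁+m₂+m₃ = -2 + 1 + 1 = 0  ✓
triangle: |6−1|=5 ≤ l₃=4 ≤ 6+1=7  ✗
parity: l₁+l₂+l₃ = 11 is odd

triangle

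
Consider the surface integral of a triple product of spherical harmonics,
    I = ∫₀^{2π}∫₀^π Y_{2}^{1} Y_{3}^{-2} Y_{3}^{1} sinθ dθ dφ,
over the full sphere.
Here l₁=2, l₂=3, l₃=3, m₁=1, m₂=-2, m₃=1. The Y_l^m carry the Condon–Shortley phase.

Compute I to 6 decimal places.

m-sum 0 ✓  L=8 even ✓  1≤3≤5 ✓
Π(2lᵢ+1) = 5×7×7 = 245
triangle coeff Δ(2,3,3) = 1/3780
Σ_t [0,2]: t=0:+1/24 t=1:−1/4 t=2:+1/24 = -1/6
(3j)²=4/105 [(2 3 3; 0 0 0)], sign=+1
Σ_t [0,1]: t=0:+1/12 t=1:−1/48 = 1/16
(3j)²=1/28 [(2 3 3; 1 -2 1)], sign=+1
⇒ 4πI² = 1/3
I = (+1)√(1/3/(4π)) = 0.16286750

0.162868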